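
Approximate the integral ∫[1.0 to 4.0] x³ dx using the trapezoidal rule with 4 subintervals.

f(x) = x³
a = 1.0, b = 4.0, n = 4
h = (b - a)/n = 0.750000

Trapezoidal rule: (h/2)[f(x₀) + 2f(x₁) + 2f(x₂) + ... + f(xₙ)]

x_0 = 1.0000, f(x_0) = 1.000000, coefficient = 1
x_1 = 1.7500, f(x_1) = 5.359375, coefficient = 2
x_2 = 2.5000, f(x_2) = 15.625000, coefficient = 2
x_3 = 3.2500, f(x_3) = 34.328125, coefficient = 2
x_4 = 4.0000, f(x_4) = 64.000000, coefficient = 1

I ≈ (0.750000/2) × 175.625000 = 65.859375
Exact value: 63.750000
Error: 2.109375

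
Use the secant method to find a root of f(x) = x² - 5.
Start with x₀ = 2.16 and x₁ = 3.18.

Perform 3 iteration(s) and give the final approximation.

f(x) = x² - 5
x₀ = 2.16, x₁ = 3.18

Secant formula: x_{n+1} = x_n - f(x_n)(x_n - x_{n-1})/(f(x_n) - f(x_{n-1}))

Iteration 1:
  f(2.160000) = -0.334400
  f(3.180000) = 5.112400
  x_2 = 3.180000 - 5.112400×(3.180000 - 2.160000)/(5.112400 - (-0.334400))
       = 2.222622
Iteration 2:
  f(3.180000) = 5.112400
  f(2.222622) = -0.059953
  x_3 = 2.222622 - (-0.059953)×(2.222622 - 3.180000)/(-0.059953 - 5.112400)
       = 2.233719
Iteration 3:
  f(2.222622) = -0.059953
  f(2.233719) = -0.010501
  x_4 = 2.233719 - (-0.010501)×(2.233719 - 2.222622)/(-0.010501 - (-0.059953))
       = 2.236075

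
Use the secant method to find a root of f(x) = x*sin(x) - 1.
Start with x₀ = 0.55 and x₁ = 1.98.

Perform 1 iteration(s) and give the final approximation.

f(x) = x*sin(x) - 1
x₀ = 0.55, x₁ = 1.98

Secant formula: x_{n+1} = x_n - f(x_n)(x_n - x_{n-1})/(f(x_n) - f(x_{n-1}))

Iteration 1:
  f(0.550000) = -0.712522
  f(1.980000) = 0.816527
  x_2 = 1.980000 - 0.816527×(1.980000 - 0.550000)/(0.816527 - (-0.712522))
       = 1.216366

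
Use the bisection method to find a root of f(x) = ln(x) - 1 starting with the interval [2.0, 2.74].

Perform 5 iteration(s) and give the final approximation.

f(x) = ln(x) - 1
Initial interval: [2.0, 2.74]

Iteration 1:
  c_1 = (2.000000 + 2.740000)/2 = 2.370000
  f(c_1) = f(2.370000) = -0.137110
  f(a) × f(c) ≥ 0, new interval: [2.370000, 2.740000]
Iteration 2:
  c_2 = (2.370000 + 2.740000)/2 = 2.555000
  f(c_2) = f(2.555000) = -0.061948
  f(a) × f(c) ≥ 0, new interval: [2.555000, 2.740000]
Iteration 3:
  c_3 = (2.555000 + 2.740000)/2 = 2.647500
  f(c_3) = f(2.647500) = -0.026384
  f(a) × f(c) ≥ 0, new interval: [2.647500, 2.740000]
Iteration 4:
  c_4 = (2.647500 + 2.740000)/2 = 2.693750
  f(c_4) = f(2.693750) = -0.009066
  f(a) × f(c) ≥ 0, new interval: [2.693750, 2.740000]
Iteration 5:
  c_5 = (2.693750 + 2.740000)/2 = 2.716875
  f(c_5) = f(2.716875) = -0.000518
  f(a) × f(c) ≥ 0, new interval: [2.716875, 2.740000]

After 5 iteration(s), the approximation is c_5 = 2.716875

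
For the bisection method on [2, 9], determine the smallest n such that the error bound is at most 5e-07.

We need (b-a)/2^n ≤ 5e-07
(9 - 2)/2^n ≤ 5e-07
7/2^n ≤ 5e-07
2^n ≥ 14000000
n ≥ log₂(14000000) = 23.74
n ≥ 24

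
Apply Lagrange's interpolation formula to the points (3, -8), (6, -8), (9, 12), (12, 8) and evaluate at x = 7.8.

Lagrange interpolation formula:
P(x) = Σ yᵢ × Lᵢ(x)
where Lᵢ(x) = Π_{j≠i} (x - xⱼ)/(xᵢ - xⱼ)

L_0(7.8) = (7.8 - 6)/(3 - 6) × (7.8 - 9)/(3 - 9) × (7.8 - 12)/(3 - 12) = -0.056000
L_1(7.8) = (7.8 - 3)/(6 - 3) × (7.8 - 9)/(6 - 9) × (7.8 - 12)/(6 - 12) = 0.448000
L_2(7.8) = (7.8 - 3)/(9 - 3) × (7.8 - 6)/(9 - 6) × (7.8 - 12)/(9 - 12) = 0.672000
L_3(7.8) = (7.8 - 3)/(12 - 3) × (7.8 - 6)/(12 - 6) × (7.8 - 9)/(12 - 9) = -0.064000

P(7.8) = (-8)×L_0(7.8) + (-8)×L_1(7.8) + 12×L_2(7.8) + 8×L_3(7.8)
P(7.8) = 4.416000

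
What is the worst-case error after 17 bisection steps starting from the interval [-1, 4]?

Bisection error bound: |error| ≤ (b-a)/2^n
|error| ≤ (4 - (-1))/2^17 = 5/2^17
|error| ≤ 0.0000381470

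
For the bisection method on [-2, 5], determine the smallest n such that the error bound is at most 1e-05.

We need (b-a)/2^n ≤ 1e-05
(5 - (-2))/2^n ≤ 1e-05
7/2^n ≤ 1e-05
2^n ≥ 700000
n ≥ log₂(700000) = 19.42
n ≥ 20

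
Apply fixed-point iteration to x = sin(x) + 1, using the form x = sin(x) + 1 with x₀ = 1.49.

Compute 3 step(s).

Equation: x = sin(x) + 1
Fixed-point form: x = sin(x) + 1
x₀ = 1.49

x_1 = g(1.490000) = 1.996738
x_2 = g(1.996738) = 1.910650
x_3 = g(1.910650) = 1.942803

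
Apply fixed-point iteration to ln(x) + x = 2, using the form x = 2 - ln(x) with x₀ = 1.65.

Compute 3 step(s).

Equation: ln(x) + x = 2
Fixed-point form: x = 2 - ln(x)
x₀ = 1.65

x_1 = g(1.650000) = 1.499225
x_2 = g(1.499225) = 1.595052
x_3 = g(1.595052) = 1.533094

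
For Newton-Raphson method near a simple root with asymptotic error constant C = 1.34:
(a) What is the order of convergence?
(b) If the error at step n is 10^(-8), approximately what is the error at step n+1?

(a) Newton-Raphson has quadratic (order 2) convergence near simple roots.
    This means |e_{n+1}| ≈ C|e_n|².

(b) With |e_n| = 10^(-8) and C = 1.34:
    |e_{n+1}| ≈ 1.34 × (10^(-8))² = 1.34 × 10^(-16)

(a) 2 (quadratic); (b) |e_{n+1}| ≈ 1.340e-16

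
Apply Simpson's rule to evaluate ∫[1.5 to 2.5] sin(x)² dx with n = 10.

f(x) = sin(x)²
a = 1.5, b = 2.5, n = 10
h = (b - a)/n = 0.100000

Simpson's rule: (h/3)[f(x₀) + 4f(x₁) + 2f(x₂) + ... + f(xₙ)]

x_0 = 1.5000, f(x_0) = 0.994996, coefficient = 1
x_1 = 1.6000, f(x_1) = 0.999147, coefficient = 4
x_2 = 1.7000, f(x_2) = 0.983399, coefficient = 2
x_3 = 1.8000, f(x_3) = 0.948379, coefficient = 4
x_4 = 1.9000, f(x_4) = 0.895484, coefficient = 2
x_5 = 2.0000, f(x_5) = 0.826822, coefficient = 4
x_6 = 2.1000, f(x_6) = 0.745130, coefficient = 2
x_7 = 2.2000, f(x_7) = 0.653666, coefficient = 4
x_8 = 2.3000, f(x_8) = 0.556076, coefficient = 2
x_9 = 2.4000, f(x_9) = 0.456251, coefficient = 4
x_10 = 2.5000, f(x_10) = 0.358169, coefficient = 1

I ≈ (0.100000/3) × 23.250406 = 0.775014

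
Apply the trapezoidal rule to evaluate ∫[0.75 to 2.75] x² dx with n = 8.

f(x) = x²
a = 0.75, b = 2.75, n = 8
h = (b - a)/n = 0.250000

Trapezoidal rule: (h/2)[f(x₀) + 2f(x₁) + 2f(x₂) + ... + f(xₙ)]

x_0 = 0.7500, f(x_0) = 0.562500, coefficient = 1
x_1 = 1.0000, f(x_1) = 1.000000, coefficient = 2
x_2 = 1.2500, f(x_2) = 1.562500, coefficient = 2
x_3 = 1.5000, f(x_3) = 2.250000, coefficient = 2
x_4 = 1.7500, f(x_4) = 3.062500, coefficient = 2
x_5 = 2.0000, f(x_5) = 4.000000, coefficient = 2
x_6 = 2.2500, f(x_6) = 5.062500, coefficient = 2
x_7 = 2.5000, f(x_7) = 6.250000, coefficient = 2
x_8 = 2.7500, f(x_8) = 7.562500, coefficient = 1

I ≈ (0.250000/2) × 54.500000 = 6.812500
Exact value: 6.791667
Error: 0.020833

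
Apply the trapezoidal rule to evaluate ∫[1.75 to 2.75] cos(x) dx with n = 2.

f(x) = cos(x)
a = 1.75, b = 2.75, n = 2
h = (b - a)/n = 0.500000

Trapezoidal rule: (h/2)[f(x₀) + 2f(x₁) + 2f(x₂) + ... + f(xₙ)]

x_0 = 1.7500, f(x_0) = -0.178246, coefficient = 1
x_1 = 2.2500, f(x_1) = -0.628174, coefficient = 2
x_2 = 2.7500, f(x_2) = -0.924302, coefficient = 1

I ≈ (0.500000/2) × -2.358896 = -0.589724
Exact value: -0.602325
Error: 0.012601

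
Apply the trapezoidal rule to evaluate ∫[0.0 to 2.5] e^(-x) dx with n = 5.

f(x) = e^(-x)
a = 0.0, b = 2.5, n = 5
h = (b - a)/n = 0.500000

Trapezoidal rule: (h/2)[f(x₀) + 2f(x₁) + 2f(x₂) + ... + f(xₙ)]

x_0 = 0.0000, f(x_0) = 1.000000, coefficient = 1
x_1 = 0.5000, f(x_1) = 0.606531, coefficient = 2
x_2 = 1.0000, f(x_2) = 0.367879, coefficient = 2
x_3 = 1.5000, f(x_3) = 0.223130, coefficient = 2
x_4 = 2.0000, f(x_4) = 0.135335, coefficient = 2
x_5 = 2.5000, f(x_5) = 0.082085, coefficient = 1

I ≈ (0.500000/2) × 3.747836 = 0.936959
Exact value: 0.917915
Error: 0.019044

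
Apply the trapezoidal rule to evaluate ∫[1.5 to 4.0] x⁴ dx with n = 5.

f(x) = x⁴
a = 1.5, b = 4.0, n = 5
h = (b - a)/n = 0.500000

Trapezoidal rule: (h/2)[f(x₀) + 2f(x₁) + 2f(x₂) + ... + f(xₙ)]

x_0 = 1.5000, f(x_0) = 5.062500, coefficient = 1
x_1 = 2.0000, f(x_1) = 16.000000, coefficient = 2
x_2 = 2.5000, f(x_2) = 39.062500, coefficient = 2
x_3 = 3.0000, f(x_3) = 81.000000, coefficient = 2
x_4 = 3.5000, f(x_4) = 150.062500, coefficient = 2
x_5 = 4.0000, f(x_5) = 256.000000, coefficient = 1

I ≈ (0.500000/2) × 833.312500 = 208.328125
Exact value: 203.281250
Error: 5.046875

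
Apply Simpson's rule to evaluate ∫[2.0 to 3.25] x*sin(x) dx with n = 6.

f(x) = x*sin(x)
a = 2.0, b = 3.25, n = 6
h = (b - a)/n = 0.208333

Simpson's rule: (h/3)[f(x₀) + 4f(x₁) + 2f(x₂) + ... + f(xₙ)]

x_0 = 2.0000, f(x_0) = 1.818595, coefficient = 1
x_1 = 2.2083, f(x_1) = 1.774538, coefficient = 4
x_2 = 2.4167, f(x_2) = 1.602443, coefficient = 2
x_3 = 2.6250, f(x_3) = 1.296541, coefficient = 4
x_4 = 2.8333, f(x_4) = 0.859635, coefficient = 2
x_5 = 3.0417, f(x_5) = 0.303436, coefficient = 4
x_6 = 3.2500, f(x_6) = -0.351634, coefficient = 1

I ≈ (0.208333/3) × 19.889174 = 1.381193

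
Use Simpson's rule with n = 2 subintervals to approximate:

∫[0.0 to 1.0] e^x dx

f(x) = e^x
a = 0.0, b = 1.0, n = 2
h = (b - a)/n = 0.500000

Simpson's rule: (h/3)[f(x₀) + 4f(x₁) + 2f(x₂) + ... + f(xₙ)]

x_0 = 0.0000, f(x_0) = 1.000000, coefficient = 1
x_1 = 0.5000, f(x_1) = 1.648721, coefficient = 4
x_2 = 1.0000, f(x_2) = 2.718282, coefficient = 1

I ≈ (0.500000/3) × 10.313167 = 1.718861
Exact value: 1.718282
Error: 0.000579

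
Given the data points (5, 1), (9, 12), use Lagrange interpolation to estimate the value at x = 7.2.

Lagrange interpolation formula:
P(x) = Σ yᵢ × Lᵢ(x)
where Lᵢ(x) = Π_{j≠i} (x - xⱼ)/(xᵢ - xⱼ)

L_0(7.2) = (7.2 - 9)/(5 - 9) = 0.450000
L_1(7.2) = (7.2 - 5)/(9 - 5) = 0.550000

P(7.2) = 1×L_0(7.2) + 12×L_1(7.2)
P(7.2) = 7.050000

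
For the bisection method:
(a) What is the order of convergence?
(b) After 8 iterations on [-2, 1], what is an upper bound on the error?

(a) Bisection has linear (order 1) convergence; the error is halved each step.

(b) Error bound = (b-a)/2^n = (1 - (-2))/2^{8}
    = 3/2^{8}

(a) 1 (linear); (b) error ≤ 1.17e-02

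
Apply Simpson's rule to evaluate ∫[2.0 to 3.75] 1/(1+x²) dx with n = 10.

f(x) = 1/(1+x²)
a = 2.0, b = 3.75, n = 10
h = (b - a)/n = 0.175000

Simpson's rule: (h/3)[f(x₀) + 4f(x₁) + 2f(x₂) + ... + f(xₙ)]

x_0 = 2.0000, f(x_0) = 0.200000, coefficient = 1
x_1 = 2.1750, f(x_1) = 0.174501, coefficient = 4
x_2 = 2.3500, f(x_2) = 0.153315, coefficient = 2
x_3 = 2.5250, f(x_3) = 0.135582, coefficient = 4
x_4 = 2.7000, f(x_4) = 0.120627, coefficient = 2
x_5 = 2.8750, f(x_5) = 0.107926, coefficient = 4
x_6 = 3.0500, f(x_6) = 0.097064, coefficient = 2
x_7 = 3.2250, f(x_7) = 0.087714, coefficient = 4
x_8 = 3.4000, f(x_8) = 0.079618, coefficient = 2
x_9 = 3.5750, f(x_9) = 0.072566, coefficient = 4
x_10 = 3.7500, f(x_10) = 0.066390, coefficient = 1

I ≈ (0.175000/3) × 3.480794 = 0.203046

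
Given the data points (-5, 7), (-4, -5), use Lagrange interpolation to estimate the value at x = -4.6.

Lagrange interpolation formula:
P(x) = Σ yᵢ × Lᵢ(x)
where Lᵢ(x) = Π_{j≠i} (x - xⱼ)/(xᵢ - xⱼ)

L_0(-4.6) = (-4.6 - (-4))/(-5 - (-4)) = 0.600000
L_1(-4.6) = (-4.6 - (-5))/(-4 - (-5)) = 0.400000

P(-4.6) = 7×L_0(-4.6) + (-5)×L_1(-4.6)
P(-4.6) = 2.200000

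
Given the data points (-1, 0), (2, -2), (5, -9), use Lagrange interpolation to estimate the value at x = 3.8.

Lagrange interpolation formula:
P(x) = Σ yᵢ × Lᵢ(x)
where Lᵢ(x) = Π_{j≠i} (x - xⱼ)/(xᵢ - xⱼ)

L_0(3.8) = (3.8 - 2)/(-1 - 2) × (3.8 - 5)/(-1 - 5) = -0.120000
L_1(3.8) = (3.8 - (-1))/(2 - (-1)) × (3.8 - 5)/(2 - 5) = 0.640000
L_2(3.8) = (3.8 - (-1))/(5 - (-1)) × (3.8 - 2)/(5 - 2) = 0.480000

P(3.8) = 0×L_0(3.8) + (-2)×L_1(3.8) + (-9)×L_2(3.8)
P(3.8) = -5.600000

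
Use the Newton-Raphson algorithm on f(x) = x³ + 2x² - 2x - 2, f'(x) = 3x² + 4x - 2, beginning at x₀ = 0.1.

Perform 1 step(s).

f(x) = x³ + 2x² - 2x - 2
f'(x) = 3x² + 4x - 2
x₀ = 0.1

Newton-Raphson formula: x_{n+1} = x_n - f(x_n)/f'(x_n)

Iteration 1:
  f(0.100000) = -2.179000
  f'(0.100000) = -1.570000
  x_1 = 0.100000 - (-2.179000)/(-1.570000) = -1.287898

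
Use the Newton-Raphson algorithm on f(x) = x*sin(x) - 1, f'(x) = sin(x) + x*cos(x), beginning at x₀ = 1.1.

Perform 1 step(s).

f(x) = x*sin(x) - 1
f'(x) = sin(x) + x*cos(x)
x₀ = 1.1

Newton-Raphson formula: x_{n+1} = x_n - f(x_n)/f'(x_n)

Iteration 1:
  f(1.100000) = -0.019672
  f'(1.100000) = 1.390163
  x_1 = 1.100000 - (-0.019672)/1.390163 = 1.114151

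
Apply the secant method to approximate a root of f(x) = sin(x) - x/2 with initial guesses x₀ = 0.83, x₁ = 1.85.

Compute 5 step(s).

f(x) = sin(x) - x/2
x₀ = 0.83, x₁ = 1.85

Secant formula: x_{n+1} = x_n - f(x_n)(x_n - x_{n-1})/(f(x_n) - f(x_{n-1}))

Iteration 1:
  f(0.830000) = 0.322931
  f(1.850000) = 0.036275
  x_2 = 1.850000 - 0.036275×(1.850000 - 0.830000)/(0.036275 - 0.322931)
       = 1.979077
Iteration 2:
  f(1.850000) = 0.036275
  f(1.979077) = -0.071734
  x_3 = 1.979077 - (-0.071734)×(1.979077 - 1.850000)/(-0.071734 - 0.036275)
       = 1.893351
Iteration 3:
  f(1.979077) = -0.071734
  f(1.893351) = 0.001753
  x_4 = 1.893351 - 0.001753×(1.893351 - 1.979077)/(0.001753 - (-0.071734))
       = 1.895396
Iteration 4:
  f(1.893351) = 0.001753
  f(1.895396) = 0.000080
  x_5 = 1.895396 - 0.000080×(1.895396 - 1.893351)/(0.000080 - 0.001753)
       = 1.895494
Iteration 5:
  f(1.895396) = 0.000080
  f(1.895494) = 0.000000
  x_6 = 1.895494 - 0.000000×(1.895494 - 1.895396)/(0.000000 - 0.000080)
       = 1.895494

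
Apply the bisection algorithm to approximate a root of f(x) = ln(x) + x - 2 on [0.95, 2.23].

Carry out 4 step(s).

f(x) = ln(x) + x - 2
Initial interval: [0.95, 2.23]

Iteration 1:
  c_1 = (0.950000 + 2.230000)/2 = 1.590000
  f(c_1) = f(1.590000) = 0.053734
  f(a) × f(c) < 0, new interval: [0.950000, 1.590000]
Iteration 2:
  c_2 = (0.950000 + 1.590000)/2 = 1.270000
  f(c_2) = f(1.270000) = -0.490983
  f(a) × f(c) ≥ 0, new interval: [1.270000, 1.590000]
Iteration 3:
  c_3 = (1.270000 + 1.590000)/2 = 1.430000
  f(c_3) = f(1.430000) = -0.212326
  f(a) × f(c) ≥ 0, new interval: [1.430000, 1.590000]
Iteration 4:
  c_4 = (1.430000 + 1.590000)/2 = 1.510000
  f(c_4) = f(1.510000) = -0.077890
  f(a) × f(c) ≥ 0, new interval: [1.510000, 1.590000]

After 4 iteration(s), the approximation is c_4 = 1.510000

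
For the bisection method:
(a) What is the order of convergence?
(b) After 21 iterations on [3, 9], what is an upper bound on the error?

(a) Bisection has linear (order 1) convergence; the error is halved each step.

(b) Error bound = (b-a)/2^n = (9 - 3)/2^{21}
    = 6/2^{21}

(a) 1 (linear); (b) error ≤ 2.86e-06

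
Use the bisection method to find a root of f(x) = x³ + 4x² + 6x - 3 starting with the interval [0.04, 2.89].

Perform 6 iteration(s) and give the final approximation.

f(x) = x³ + 4x² + 6x - 3
Initial interval: [0.04, 2.89]

Iteration 1:
  c_1 = (0.040000 + 2.890000)/2 = 1.465000
  f(c_1) = f(1.465000) = 17.519120
  f(a) × f(c) < 0, new interval: [0.040000, 1.465000]
Iteration 2:
  c_2 = (0.040000 + 1.465000)/2 = 0.752500
  f(c_2) = f(0.752500) = 4.206133
  f(a) × f(c) < 0, new interval: [0.040000, 0.752500]
Iteration 3:
  c_3 = (0.040000 + 0.752500)/2 = 0.396250
  f(c_3) = f(0.396250) = 0.067773
  f(a) × f(c) < 0, new interval: [0.040000, 0.396250]
Iteration 4:
  c_4 = (0.040000 + 0.396250)/2 = 0.218125
  f(c_4) = f(0.218125) = -1.490558
  f(a) × f(c) ≥ 0, new interval: [0.218125, 0.396250]
Iteration 5:
  c_5 = (0.218125 + 0.396250)/2 = 0.307188
  f(c_5) = f(0.307188) = -0.750431
  f(a) × f(c) ≥ 0, new interval: [0.307188, 0.396250]
Iteration 6:
  c_6 = (0.307188 + 0.396250)/2 = 0.351719
  f(c_6) = f(0.351719) = -0.351353
  f(a) × f(c) ≥ 0, new interval: [0.351719, 0.396250]

After 6 iteration(s), the approximation is c_6 = 0.351719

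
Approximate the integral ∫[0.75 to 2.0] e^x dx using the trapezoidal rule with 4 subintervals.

f(x) = e^x
a = 0.75, b = 2.0, n = 4
h = (b - a)/n = 0.312500

Trapezoidal rule: (h/2)[f(x₀) + 2f(x₁) + 2f(x₂) + ... + f(xₙ)]

x_0 = 0.7500, f(x_0) = 2.117000, coefficient = 1
x_1 = 1.0625, f(x_1) = 2.893596, coefficient = 2
x_2 = 1.3750, f(x_2) = 3.955077, coefficient = 2
x_3 = 1.6875, f(x_3) = 5.405949, coefficient = 2
x_4 = 2.0000, f(x_4) = 7.389056, coefficient = 1

I ≈ (0.312500/2) × 34.015299 = 5.314891
Exact value: 5.272056
Error: 0.042834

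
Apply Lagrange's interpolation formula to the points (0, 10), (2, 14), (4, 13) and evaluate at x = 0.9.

Lagrange interpolation formula:
P(x) = Σ yᵢ × Lᵢ(x)
where Lᵢ(x) = Π_{j≠i} (x - xⱼ)/(xᵢ - xⱼ)

L_0(0.9) = (0.9 - 2)/(0 - 2) × (0.9 - 4)/(0 - 4) = 0.426250
L_1(0.9) = (0.9 - 0)/(2 - 0) × (0.9 - 4)/(2 - 4) = 0.697500
L_2(0.9) = (0.9 - 0)/(4 - 0) × (0.9 - 2)/(4 - 2) = -0.123750

P(0.9) = 10×L_0(0.9) + 14×L_1(0.9) + 13×L_2(0.9)
P(0.9) = 12.418750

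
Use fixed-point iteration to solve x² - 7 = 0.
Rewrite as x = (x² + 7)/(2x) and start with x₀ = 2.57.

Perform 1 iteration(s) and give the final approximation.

Equation: x² - 7 = 0
Fixed-point form: x = (x² + 7)/(2x)
x₀ = 2.57

x_1 = g(2.570000) = 2.646868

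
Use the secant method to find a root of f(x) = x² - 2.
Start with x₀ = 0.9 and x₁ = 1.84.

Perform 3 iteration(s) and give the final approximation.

f(x) = x² - 2
x₀ = 0.9, x₁ = 1.84

Secant formula: x_{n+1} = x_n - f(x_n)(x_n - x_{n-1})/(f(x_n) - f(x_{n-1}))

Iteration 1:
  f(0.900000) = -1.190000
  f(1.840000) = 1.385600
  x_2 = 1.840000 - 1.385600×(1.840000 - 0.900000)/(1.385600 - (-1.190000))
       = 1.334307
Iteration 2:
  f(1.840000) = 1.385600
  f(1.334307) = -0.219626
  x_3 = 1.334307 - (-0.219626)×(1.334307 - 1.840000)/(-0.219626 - 1.385600)
       = 1.403495
Iteration 3:
  f(1.334307) = -0.219626
  f(1.403495) = -0.030201
  x_4 = 1.403495 - (-0.030201)×(1.403495 - 1.334307)/(-0.030201 - (-0.219626))
       = 1.414526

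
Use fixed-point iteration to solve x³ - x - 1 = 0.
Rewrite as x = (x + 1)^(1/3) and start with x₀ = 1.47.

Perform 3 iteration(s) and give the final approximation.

Equation: x³ - x - 1 = 0
Fixed-point form: x = (x + 1)^(1/3)
x₀ = 1.47

x_1 = g(1.470000) = 1.351758
x_2 = g(1.351758) = 1.329834
x_3 = g(1.329834) = 1.325689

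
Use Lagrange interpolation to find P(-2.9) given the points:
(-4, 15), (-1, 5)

Lagrange interpolation formula:
P(x) = Σ yᵢ × Lᵢ(x)
where Lᵢ(x) = Π_{j≠i} (x - xⱼ)/(xᵢ - xⱼ)

L_0(-2.9) = (-2.9 - (-1))/(-4 - (-1)) = 0.633333
L_1(-2.9) = (-2.9 - (-4))/(-1 - (-4)) = 0.366667

P(-2.9) = 15×L_0(-2.9) + 5×L_1(-2.9)
P(-2.9) = 11.333333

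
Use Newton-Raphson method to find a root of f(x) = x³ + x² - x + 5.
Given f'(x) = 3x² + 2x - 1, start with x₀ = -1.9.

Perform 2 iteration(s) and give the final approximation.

f(x) = x³ + x² - x + 5
f'(x) = 3x² + 2x - 1
x₀ = -1.9

Newton-Raphson formula: x_{n+1} = x_n - f(x_n)/f'(x_n)

Iteration 1:
  f(-1.900000) = 3.651000
  f'(-1.900000) = 6.030000
  x_1 = -1.900000 - 3.651000/6.030000 = -2.505473
Iteration 2:
  f(-2.505473) = -1.944971
  f'(-2.505473) = 12.821234
  x_2 = -2.505473 - (-1.944971)/12.821234 = -2.353773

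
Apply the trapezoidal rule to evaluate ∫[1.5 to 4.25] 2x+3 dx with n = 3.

f(x) = 2x+3
a = 1.5, b = 4.25, n = 3
h = (b - a)/n = 0.916667

Trapezoidal rule: (h/2)[f(x₀) + 2f(x₁) + 2f(x₂) + ... + f(xₙ)]

x_0 = 1.5000, f(x_0) = 6.000000, coefficient = 1
x_1 = 2.4167, f(x_1) = 7.833333, coefficient = 2
x_2 = 3.3333, f(x_2) = 9.666667, coefficient = 2
x_3 = 4.2500, f(x_3) = 11.500000, coefficient = 1

I ≈ (0.916667/2) × 52.500000 = 24.062500
Exact value: 24.062500
Error: 0.000000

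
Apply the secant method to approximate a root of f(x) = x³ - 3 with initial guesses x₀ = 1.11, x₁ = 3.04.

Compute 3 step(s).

f(x) = x³ - 3
x₀ = 1.11, x₁ = 3.04

Secant formula: x_{n+1} = x_n - f(x_n)(x_n - x_{n-1})/(f(x_n) - f(x_{n-1}))

Iteration 1:
  f(1.110000) = -1.632369
  f(3.040000) = 25.094464
  x_2 = 3.040000 - 25.094464×(3.040000 - 1.110000)/(25.094464 - (-1.632369))
       = 1.227877
Iteration 2:
  f(3.040000) = 25.094464
  f(1.227877) = -1.148753
  x_3 = 1.227877 - (-1.148753)×(1.227877 - 3.040000)/(-1.148753 - 25.094464)
       = 1.307199
Iteration 3:
  f(1.227877) = -1.148753
  f(1.307199) = -0.766296
  x_4 = 1.307199 - (-0.766296)×(1.307199 - 1.227877)/(-0.766296 - (-1.148753))
       = 1.466132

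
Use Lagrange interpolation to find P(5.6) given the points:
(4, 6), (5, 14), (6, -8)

Lagrange interpolation formula:
P(x) = Σ yᵢ × Lᵢ(x)
where Lᵢ(x) = Π_{j≠i} (x - xⱼ)/(xᵢ - xⱼ)

L_0(5.6) = (5.6 - 5)/(4 - 5) × (5.6 - 6)/(4 - 6) = -0.120000
L_1(5.6) = (5.6 - 4)/(5 - 4) × (5.6 - 6)/(5 - 6) = 0.640000
L_2(5.6) = (5.6 - 4)/(6 - 4) × (5.6 - 5)/(6 - 5) = 0.480000

P(5.6) = 6×L_0(5.6) + 14×L_1(5.6) + (-8)×L_2(5.6)
P(5.6) = 4.400000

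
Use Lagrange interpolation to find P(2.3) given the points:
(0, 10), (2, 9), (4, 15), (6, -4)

Lagrange interpolation formula:
P(x) = Σ yᵢ × Lᵢ(x)
where Lᵢ(x) = Π_{j≠i} (x - xⱼ)/(xᵢ - xⱼ)

L_0(2.3) = (2.3 - 2)/(0 - 2) × (2.3 - 4)/(0 - 4) × (2.3 - 6)/(0 - 6) = -0.039312
L_1(2.3) = (2.3 - 0)/(2 - 0) × (2.3 - 4)/(2 - 4) × (2.3 - 6)/(2 - 6) = 0.904188
L_2(2.3) = (2.3 - 0)/(4 - 0) × (2.3 - 2)/(4 - 2) × (2.3 - 6)/(4 - 6) = 0.159562
L_3(2.3) = (2.3 - 0)/(6 - 0) × (2.3 - 2)/(6 - 2) × (2.3 - 4)/(6 - 4) = -0.024437

P(2.3) = 10×L_0(2.3) + 9×L_1(2.3) + 15×L_2(2.3) + (-4)×L_3(2.3)
P(2.3) = 10.235750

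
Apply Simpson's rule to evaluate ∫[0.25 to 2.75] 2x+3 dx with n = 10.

f(x) = 2x+3
a = 0.25, b = 2.75, n = 10
h = (b - a)/n = 0.250000

Simpson's rule: (h/3)[f(x₀) + 4f(x₁) + 2f(x₂) + ... + f(xₙ)]

x_0 = 0.2500, f(x_0) = 3.500000, coefficient = 1
x_1 = 0.5000, f(x_1) = 4.000000, coefficient = 4
x_2 = 0.7500, f(x_2) = 4.500000, coefficient = 2
x_3 = 1.0000, f(x_3) = 5.000000, coefficient = 4
x_4 = 1.2500, f(x_4) = 5.500000, coefficient = 2
x_5 = 1.5000, f(x_5) = 6.000000, coefficient = 4
x_6 = 1.7500, f(x_6) = 6.500000, coefficient = 2
x_7 = 2.0000, f(x_7) = 7.000000, coefficient = 4
x_8 = 2.2500, f(x_8) = 7.500000, coefficient = 2
x_9 = 2.5000, f(x_9) = 8.000000, coefficient = 4
x_10 = 2.7500, f(x_10) = 8.500000, coefficient = 1

I ≈ (0.250000/3) × 180.000000 = 15.000000
Exact value: 15.000000
Error: 0.000000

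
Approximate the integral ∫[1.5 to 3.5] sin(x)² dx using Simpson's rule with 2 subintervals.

f(x) = sin(x)²
a = 1.5, b = 3.5, n = 2
h = (b - a)/n = 1.000000

Simpson's rule: (h/3)[f(x₀) + 4f(x₁) + 2f(x₂) + ... + f(xₙ)]

x_0 = 1.5000, f(x_0) = 0.994996, coefficient = 1
x_1 = 2.5000, f(x_1) = 0.358169, coefficient = 4
x_2 = 3.5000, f(x_2) = 0.123049, coefficient = 1

I ≈ (1.000000/3) × 2.550721 = 0.850240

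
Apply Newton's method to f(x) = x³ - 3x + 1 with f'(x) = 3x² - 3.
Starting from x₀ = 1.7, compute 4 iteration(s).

f(x) = x³ - 3x + 1
f'(x) = 3x² - 3
x₀ = 1.7

Newton-Raphson formula: x_{n+1} = x_n - f(x_n)/f'(x_n)

Iteration 1:
  f(1.700000) = 0.813000
  f'(1.700000) = 5.670000
  x_1 = 1.700000 - 0.813000/5.670000 = 1.556614
Iteration 2:
  f(1.556614) = 0.101906
  f'(1.556614) = 4.269139
  x_2 = 1.556614 - 0.101906/4.269139 = 1.532743
Iteration 3:
  f(1.532743) = 0.002647
  f'(1.532743) = 4.047907
  x_3 = 1.532743 - 0.002647/4.047907 = 1.532089
Iteration 4:
  f(1.532089) = 0.000002
  f'(1.532089) = 4.041894
  x_4 = 1.532089 - 0.000002/4.041894 = 1.532089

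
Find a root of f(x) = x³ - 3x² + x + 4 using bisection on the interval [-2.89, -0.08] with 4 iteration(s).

f(x) = x³ - 3x² + x + 4
Initial interval: [-2.89, -0.08]

Iteration 1:
  c_1 = (-2.890000 + (-0.080000))/2 = -1.485000
  f(c_1) = f(-1.485000) = -7.375434
  f(a) × f(c) ≥ 0, new interval: [-1.485000, -0.080000]
Iteration 2:
  c_2 = (-1.485000 + (-0.080000))/2 = -0.782500
  f(c_2) = f(-0.782500) = 0.901452
  f(a) × f(c) < 0, new interval: [-1.485000, -0.782500]
Iteration 3:
  c_3 = (-1.485000 + (-0.782500))/2 = -1.133750
  f(c_3) = f(-1.133750) = -2.447227
  f(a) × f(c) ≥ 0, new interval: [-1.133750, -0.782500]
Iteration 4:
  c_4 = (-1.133750 + (-0.782500))/2 = -0.958125
  f(c_4) = f(-0.958125) = -0.591698
  f(a) × f(c) ≥ 0, new interval: [-0.958125, -0.782500]

After 4 iteration(s), the approximation is c_4 = -0.958125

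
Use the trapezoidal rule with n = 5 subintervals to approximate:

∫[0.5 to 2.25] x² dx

f(x) = x²
a = 0.5, b = 2.25, n = 5
h = (b - a)/n = 0.350000

Trapezoidal rule: (h/2)[f(x₀) + 2f(x₁) + 2f(x₂) + ... + f(xₙ)]

x_0 = 0.5000, f(x_0) = 0.250000, coefficient = 1
x_1 = 0.8500, f(x_1) = 0.722500, coefficient = 2
x_2 = 1.2000, f(x_2) = 1.440000, coefficient = 2
x_3 = 1.5500, f(x_3) = 2.402500, coefficient = 2
x_4 = 1.9000, f(x_4) = 3.610000, coefficient = 2
x_5 = 2.2500, f(x_5) = 5.062500, coefficient = 1

I ≈ (0.350000/2) × 21.662500 = 3.790937
Exact value: 3.755208
Error: 0.035729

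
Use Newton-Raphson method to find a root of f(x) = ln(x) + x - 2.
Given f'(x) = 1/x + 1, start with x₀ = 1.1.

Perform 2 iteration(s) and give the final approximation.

f(x) = ln(x) + x - 2
f'(x) = 1/x + 1
x₀ = 1.1

Newton-Raphson formula: x_{n+1} = x_n - f(x_n)/f'(x_n)

Iteration 1:
  f(1.100000) = -0.804690
  f'(1.100000) = 1.909091
  x_1 = 1.100000 - (-0.804690)/1.909091 = 1.521504
Iteration 2:
  f(1.521504) = -0.058796
  f'(1.521504) = 1.657244
  x_2 = 1.521504 - (-0.058796)/1.657244 = 1.556983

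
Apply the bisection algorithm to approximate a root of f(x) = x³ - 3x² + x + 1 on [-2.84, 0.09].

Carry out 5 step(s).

f(x) = x³ - 3x² + x + 1
Initial interval: [-2.84, 0.09]

Iteration 1:
  c_1 = (-2.840000 + 0.090000)/2 = -1.375000
  f(c_1) = f(-1.375000) = -8.646484
  f(a) × f(c) ≥ 0, new interval: [-1.375000, 0.090000]
Iteration 2:
  c_2 = (-1.375000 + 0.090000)/2 = -0.642500
  f(c_2) = f(-0.642500) = -1.146147
  f(a) × f(c) ≥ 0, new interval: [-0.642500, 0.090000]
Iteration 3:
  c_3 = (-0.642500 + 0.090000)/2 = -0.276250
  f(c_3) = f(-0.276250) = 0.473726
  f(a) × f(c) < 0, new interval: [-0.642500, -0.276250]
Iteration 4:
  c_4 = (-0.642500 + (-0.276250))/2 = -0.459375
  f(c_4) = f(-0.459375) = -0.189391
  f(a) × f(c) ≥ 0, new interval: [-0.459375, -0.276250]
Iteration 5:
  c_5 = (-0.459375 + (-0.276250))/2 = -0.367812
  f(c_5) = f(-0.367812) = 0.176569
  f(a) × f(c) < 0, new interval: [-0.459375, -0.367812]

After 5 iteration(s), the approximation is c_5 = -0.367812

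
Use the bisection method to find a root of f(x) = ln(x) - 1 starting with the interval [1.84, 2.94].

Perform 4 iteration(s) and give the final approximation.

f(x) = ln(x) - 1
Initial interval: [1.84, 2.94]

Iteration 1:
  c_1 = (1.840000 + 2.940000)/2 = 2.390000
  f(c_1) = f(2.390000) = -0.128707
  f(a) × f(c) ≥ 0, new interval: [2.390000, 2.940000]
Iteration 2:
  c_2 = (2.390000 + 2.940000)/2 = 2.665000
  f(c_2) = f(2.665000) = -0.019796
  f(a) × f(c) ≥ 0, new interval: [2.665000, 2.940000]
Iteration 3:
  c_3 = (2.665000 + 2.940000)/2 = 2.802500
  f(c_3) = f(2.802500) = 0.030512
  f(a) × f(c) < 0, new interval: [2.665000, 2.802500]
Iteration 4:
  c_4 = (2.665000 + 2.802500)/2 = 2.733750
  f(c_4) = f(2.733750) = 0.005674
  f(a) × f(c) < 0, new interval: [2.665000, 2.733750]

After 4 iteration(s), the approximation is c_4 = 2.733750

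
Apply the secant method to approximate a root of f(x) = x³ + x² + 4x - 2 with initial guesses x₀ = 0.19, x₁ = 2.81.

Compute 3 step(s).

f(x) = x³ + x² + 4x - 2
x₀ = 0.19, x₁ = 2.81

Secant formula: x_{n+1} = x_n - f(x_n)(x_n - x_{n-1})/(f(x_n) - f(x_{n-1}))

Iteration 1:
  f(0.190000) = -1.197041
  f(2.810000) = 39.324141
  x_2 = 2.810000 - 39.324141×(2.810000 - 0.190000)/(39.324141 - (-1.197041))
       = 0.267398
Iteration 2:
  f(2.810000) = 39.324141
  f(0.267398) = -0.839788
  x_3 = 0.267398 - (-0.839788)×(0.267398 - 2.810000)/(-0.839788 - 39.324141)
       = 0.320561
Iteration 3:
  f(0.267398) = -0.839788
  f(0.320561) = -0.582056
  x_4 = 0.320561 - (-0.582056)×(0.320561 - 0.267398)/(-0.582056 - (-0.839788))
       = 0.440624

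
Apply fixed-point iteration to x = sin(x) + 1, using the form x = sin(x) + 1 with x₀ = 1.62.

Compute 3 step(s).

Equation: x = sin(x) + 1
Fixed-point form: x = sin(x) + 1
x₀ = 1.62

x_1 = g(1.620000) = 1.998790
x_2 = g(1.998790) = 1.909800
x_3 = g(1.909800) = 1.943086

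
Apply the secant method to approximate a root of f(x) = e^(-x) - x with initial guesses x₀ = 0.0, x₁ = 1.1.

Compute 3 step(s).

f(x) = e^(-x) - x
x₀ = 0.0, x₁ = 1.1

Secant formula: x_{n+1} = x_n - f(x_n)(x_n - x_{n-1})/(f(x_n) - f(x_{n-1}))

Iteration 1:
  f(0.000000) = 1.000000
  f(1.100000) = -0.767129
  x_2 = 1.100000 - (-0.767129)×(1.100000 - 0.000000)/(-0.767129 - 1.000000)
       = 0.622479
Iteration 2:
  f(1.100000) = -0.767129
  f(0.622479) = -0.085866
  x_3 = 0.622479 - (-0.085866)×(0.622479 - 1.100000)/(-0.085866 - (-0.767129))
       = 0.562292
Iteration 3:
  f(0.622479) = -0.085866
  f(0.562292) = 0.007609
  x_4 = 0.562292 - 0.007609×(0.562292 - 0.622479)/(0.007609 - (-0.085866))
       = 0.567191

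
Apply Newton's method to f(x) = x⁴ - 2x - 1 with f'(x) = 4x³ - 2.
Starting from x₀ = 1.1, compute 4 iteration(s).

f(x) = x⁴ - 2x - 1
f'(x) = 4x³ - 2
x₀ = 1.1

Newton-Raphson formula: x_{n+1} = x_n - f(x_n)/f'(x_n)

Iteration 1:
  f(1.100000) = -1.735900
  f'(1.100000) = 3.324000
  x_1 = 1.100000 - (-1.735900)/3.324000 = 1.622232
Iteration 2:
  f(1.622232) = 2.681051
  f'(1.622232) = 15.076509
  x_2 = 1.622232 - 2.681051/15.076509 = 1.444403
Iteration 3:
  f(1.444403) = 0.463837
  f'(1.444403) = 10.053820
  x_3 = 1.444403 - 0.463837/10.053820 = 1.398267
Iteration 4:
  f(1.398267) = 0.026081
  f'(1.398267) = 8.935293
  x_4 = 1.398267 - 0.026081/8.935293 = 1.395348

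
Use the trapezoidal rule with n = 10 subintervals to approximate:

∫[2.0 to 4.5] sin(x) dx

f(x) = sin(x)
a = 2.0, b = 4.5, n = 10
h = (b - a)/n = 0.250000

Trapezoidal rule: (h/2)[f(x₀) + 2f(x₁) + 2f(x₂) + ... + f(xₙ)]

x_0 = 2.0000, f(x_0) = 0.909297, coefficient = 1
x_1 = 2.2500, f(x_1) = 0.778073, coefficient = 2
x_2 = 2.5000, f(x_2) = 0.598472, coefficient = 2
x_3 = 2.7500, f(x_3) = 0.381661, coefficient = 2
x_4 = 3.0000, f(x_4) = 0.141120, coefficient = 2
x_5 = 3.2500, f(x_5) = -0.108195, coefficient = 2
x_6 = 3.5000, f(x_6) = -0.350783, coefficient = 2
x_7 = 3.7500, f(x_7) = -0.571561, coefficient = 2
x_8 = 4.0000, f(x_8) = -0.756802, coefficient = 2
x_9 = 4.2500, f(x_9) = -0.894989, coefficient = 2
x_10 = 4.5000, f(x_10) = -0.977530, coefficient = 1

I ≈ (0.250000/2) × -1.634243 = -0.204280
Exact value: -0.205351
Error: 0.001071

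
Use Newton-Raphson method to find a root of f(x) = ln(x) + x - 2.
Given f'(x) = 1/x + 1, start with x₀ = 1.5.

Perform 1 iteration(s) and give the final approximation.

f(x) = ln(x) + x - 2
f'(x) = 1/x + 1
x₀ = 1.5

Newton-Raphson formula: x_{n+1} = x_n - f(x_n)/f'(x_n)

Iteration 1:
  f(1.500000) = -0.094535
  f'(1.500000) = 1.666667
  x_1 = 1.500000 - (-0.094535)/1.666667 = 1.556721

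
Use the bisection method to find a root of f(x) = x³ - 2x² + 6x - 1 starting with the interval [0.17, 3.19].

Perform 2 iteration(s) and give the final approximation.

f(x) = x³ - 2x² + 6x - 1
Initial interval: [0.17, 3.19]

Iteration 1:
  c_1 = (0.170000 + 3.190000)/2 = 1.680000
  f(c_1) = f(1.680000) = 8.176832
  f(a) × f(c) < 0, new interval: [0.170000, 1.680000]
Iteration 2:
  c_2 = (0.170000 + 1.680000)/2 = 0.925000
  f(c_2) = f(0.925000) = 3.630203
  f(a) × f(c) < 0, new interval: [0.170000, 0.925000]

After 2 iteration(s), the approximation is c_2 = 0.925000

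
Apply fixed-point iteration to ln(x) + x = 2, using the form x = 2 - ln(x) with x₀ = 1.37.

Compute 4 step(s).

Equation: ln(x) + x = 2
Fixed-point form: x = 2 - ln(x)
x₀ = 1.37

x_1 = g(1.370000) = 1.685189
x_2 = g(1.685189) = 1.478122
x_3 = g(1.478122) = 1.609228
x_4 = g(1.609228) = 1.524246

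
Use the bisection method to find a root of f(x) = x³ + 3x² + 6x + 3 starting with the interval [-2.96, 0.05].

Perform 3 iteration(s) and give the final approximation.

f(x) = x³ + 3x² + 6x + 3
Initial interval: [-2.96, 0.05]

Iteration 1:
  c_1 = (-2.960000 + 0.050000)/2 = -1.455000
  f(c_1) = f(-1.455000) = -2.459196
  f(a) × f(c) ≥ 0, new interval: [-1.455000, 0.050000]
Iteration 2:
  c_2 = (-1.455000 + 0.050000)/2 = -0.702500
  f(c_2) = f(-0.702500) = -0.081169
  f(a) × f(c) ≥ 0, new interval: [-0.702500, 0.050000]
Iteration 3:
  c_3 = (-0.702500 + 0.050000)/2 = -0.326250
  f(c_3) = f(-0.326250) = 1.327091
  f(a) × f(c) < 0, new interval: [-0.702500, -0.326250]

After 3 iteration(s), the approximation is c_3 = -0.326250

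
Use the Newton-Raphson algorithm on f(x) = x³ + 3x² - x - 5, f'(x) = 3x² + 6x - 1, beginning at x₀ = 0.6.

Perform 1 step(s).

f(x) = x³ + 3x² - x - 5
f'(x) = 3x² + 6x - 1
x₀ = 0.6

Newton-Raphson formula: x_{n+1} = x_n - f(x_n)/f'(x_n)

Iteration 1:
  f(0.600000) = -4.304000
  f'(0.600000) = 3.680000
  x_1 = 0.600000 - (-4.304000)/3.680000 = 1.769565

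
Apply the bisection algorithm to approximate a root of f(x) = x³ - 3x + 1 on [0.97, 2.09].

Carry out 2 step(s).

f(x) = x³ - 3x + 1
Initial interval: [0.97, 2.09]

Iteration 1:
  c_1 = (0.970000 + 2.090000)/2 = 1.530000
  f(c_1) = f(1.530000) = -0.008423
  f(a) × f(c) ≥ 0, new interval: [1.530000, 2.090000]
Iteration 2:
  c_2 = (1.530000 + 2.090000)/2 = 1.810000
  f(c_2) = f(1.810000) = 1.499741
  f(a) × f(c) < 0, new interval: [1.530000, 1.810000]

After 2 iteration(s), the approximation is c_2 = 1.810000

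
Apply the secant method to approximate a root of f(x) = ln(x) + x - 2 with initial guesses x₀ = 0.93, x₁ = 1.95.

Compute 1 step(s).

f(x) = ln(x) + x - 2
x₀ = 0.93, x₁ = 1.95

Secant formula: x_{n+1} = x_n - f(x_n)(x_n - x_{n-1})/(f(x_n) - f(x_{n-1}))

Iteration 1:
  f(0.930000) = -1.142571
  f(1.950000) = 0.617829
  x_2 = 1.950000 - 0.617829×(1.950000 - 0.930000)/(0.617829 - (-1.142571))
       = 1.592021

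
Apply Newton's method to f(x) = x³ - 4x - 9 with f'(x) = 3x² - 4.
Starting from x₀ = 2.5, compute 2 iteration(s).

f(x) = x³ - 4x - 9
f'(x) = 3x² - 4
x₀ = 2.5

Newton-Raphson formula: x_{n+1} = x_n - f(x_n)/f'(x_n)

Iteration 1:
  f(2.500000) = -3.375000
  f'(2.500000) = 14.750000
  x_1 = 2.500000 - (-3.375000)/14.750000 = 2.728814
Iteration 2:
  f(2.728814) = 0.404647
  f'(2.728814) = 18.339270
  x_2 = 2.728814 - 0.404647/18.339270 = 2.706749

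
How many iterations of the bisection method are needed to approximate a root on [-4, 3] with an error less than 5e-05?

We need (b-a)/2^n ≤ 5e-05
(3 - (-4))/2^n ≤ 5e-05
7/2^n ≤ 5e-05
2^n ≥ 140000
n ≥ log₂(140000) = 17.10
n ≥ 18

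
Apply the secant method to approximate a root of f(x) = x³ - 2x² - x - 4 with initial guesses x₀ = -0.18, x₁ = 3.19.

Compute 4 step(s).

f(x) = x³ - 2x² - x - 4
x₀ = -0.18, x₁ = 3.19

Secant formula: x_{n+1} = x_n - f(x_n)(x_n - x_{n-1})/(f(x_n) - f(x_{n-1}))

Iteration 1:
  f(-0.180000) = -3.890632
  f(3.190000) = 4.919559
  x_2 = 3.190000 - 4.919559×(3.190000 - (-0.180000))/(4.919559 - (-3.890632))
       = 1.308212
Iteration 2:
  f(3.190000) = 4.919559
  f(1.308212) = -6.492151
  x_3 = 1.308212 - (-6.492151)×(1.308212 - 3.190000)/(-6.492151 - 4.919559)
       = 2.378766
Iteration 3:
  f(1.308212) = -6.492151
  f(2.378766) = -4.235509
  x_4 = 2.378766 - (-4.235509)×(2.378766 - 1.308212)/(-4.235509 - (-6.492151))
       = 4.388097
Iteration 4:
  f(2.378766) = -4.235509
  f(4.388097) = 37.595674
  x_5 = 4.388097 - 37.595674×(4.388097 - 2.378766)/(37.595674 - (-4.235509))
       = 2.582216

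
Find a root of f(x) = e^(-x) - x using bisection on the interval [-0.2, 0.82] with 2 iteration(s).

f(x) = e^(-x) - x
Initial interval: [-0.2, 0.82]

Iteration 1:
  c_1 = (-0.200000 + 0.820000)/2 = 0.310000
  f(c_1) = f(0.310000) = 0.423447
  f(a) × f(c) ≥ 0, new interval: [0.310000, 0.820000]
Iteration 2:
  c_2 = (0.310000 + 0.820000)/2 = 0.565000
  f(c_2) = f(0.565000) = 0.003360
  f(a) × f(c) ≥ 0, new interval: [0.565000, 0.820000]

After 2 iteration(s), the approximation is c_2 = 0.565000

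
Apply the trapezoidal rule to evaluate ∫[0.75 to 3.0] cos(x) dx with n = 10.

f(x) = cos(x)
a = 0.75, b = 3.0, n = 10
h = (b - a)/n = 0.225000

Trapezoidal rule: (h/2)[f(x₀) + 2f(x₁) + 2f(x₂) + ... + f(xₙ)]

x_0 = 0.7500, f(x_0) = 0.731689, coefficient = 1
x_1 = 0.9750, f(x_1) = 0.561168, coefficient = 2
x_2 = 1.2000, f(x_2) = 0.362358, coefficient = 2
x_3 = 1.4250, f(x_3) = 0.145280, coefficient = 2
x_4 = 1.6500, f(x_4) = -0.079121, coefficient = 2
x_5 = 1.8750, f(x_5) = -0.299534, coefficient = 2
x_6 = 2.1000, f(x_6) = -0.504846, coefficient = 2
x_7 = 2.3250, f(x_7) = -0.684709, coefficient = 2
x_8 = 2.5500, f(x_8) = -0.830054, coefficient = 2
x_9 = 2.7750, f(x_9) = -0.933554, coefficient = 2
x_10 = 3.0000, f(x_10) = -0.989992, coefficient = 1

I ≈ (0.225000/2) × -4.784325 = -0.538237
Exact value: -0.540519
Error: 0.002282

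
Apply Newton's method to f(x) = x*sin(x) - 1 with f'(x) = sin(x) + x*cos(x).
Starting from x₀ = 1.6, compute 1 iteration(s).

f(x) = x*sin(x) - 1
f'(x) = sin(x) + x*cos(x)
x₀ = 1.6

Newton-Raphson formula: x_{n+1} = x_n - f(x_n)/f'(x_n)

Iteration 1:
  f(1.600000) = 0.599318
  f'(1.600000) = 0.952854
  x_1 = 1.600000 - 0.599318/0.952854 = 0.971029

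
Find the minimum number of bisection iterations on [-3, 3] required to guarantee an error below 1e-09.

We need (b-a)/2^n ≤ 1e-09
(3 - (-3))/2^n ≤ 1e-09
6/2^n ≤ 1e-09
2^n ≥ 6000000000
n ≥ log₂(6000000000) = 32.48
n ≥ 33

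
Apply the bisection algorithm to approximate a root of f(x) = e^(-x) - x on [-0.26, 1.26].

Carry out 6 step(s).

f(x) = e^(-x) - x
Initial interval: [-0.26, 1.26]

Iteration 1:
  c_1 = (-0.260000 + 1.260000)/2 = 0.500000
  f(c_1) = f(0.500000) = 0.106531
  f(a) × f(c) ≥ 0, new interval: [0.500000, 1.260000]
Iteration 2:
  c_2 = (0.500000 + 1.260000)/2 = 0.880000
  f(c_2) = f(0.880000) = -0.465217
  f(a) × f(c) < 0, new interval: [0.500000, 0.880000]
Iteration 3:
  c_3 = (0.500000 + 0.880000)/2 = 0.690000
  f(c_3) = f(0.690000) = -0.188424
  f(a) × f(c) < 0, new interval: [0.500000, 0.690000]
Iteration 4:
  c_4 = (0.500000 + 0.690000)/2 = 0.595000
  f(c_4) = f(0.595000) = -0.043437
  f(a) × f(c) < 0, new interval: [0.500000, 0.595000]
Iteration 5:
  c_5 = (0.500000 + 0.595000)/2 = 0.547500
  f(c_5) = f(0.547500) = 0.030894
  f(a) × f(c) ≥ 0, new interval: [0.547500, 0.595000]
Iteration 6:
  c_6 = (0.547500 + 0.595000)/2 = 0.571250
  f(c_6) = f(0.571250) = -0.006431
  f(a) × f(c) < 0, new interval: [0.547500, 0.571250]

After 6 iteration(s), the approximation is c_6 = 0.571250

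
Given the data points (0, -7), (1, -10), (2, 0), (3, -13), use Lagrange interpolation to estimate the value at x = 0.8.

Lagrange interpolation formula:
P(x) = Σ yᵢ × Lᵢ(x)
where Lᵢ(x) = Π_{j≠i} (x - xⱼ)/(xᵢ - xⱼ)

L_0(0.8) = (0.8 - 1)/(0 - 1) × (0.8 - 2)/(0 - 2) × (0.8 - 3)/(0 - 3) = 0.088000
L_1(0.8) = (0.8 - 0)/(1 - 0) × (0.8 - 2)/(1 - 2) × (0.8 - 3)/(1 - 3) = 1.056000
L_2(0.8) = (0.8 - 0)/(2 - 0) × (0.8 - 1)/(2 - 1) × (0.8 - 3)/(2 - 3) = -0.176000
L_3(0.8) = (0.8 - 0)/(3 - 0) × (0.8 - 1)/(3 - 1) × (0.8 - 2)/(3 - 2) = 0.032000

P(0.8) = (-7)×L_0(0.8) + (-10)×L_1(0.8) + 0×L_2(0.8) + (-13)×L_3(0.8)
P(0.8) = -11.592000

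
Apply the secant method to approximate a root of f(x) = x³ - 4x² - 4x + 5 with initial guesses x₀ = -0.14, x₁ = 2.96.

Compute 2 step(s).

f(x) = x³ - 4x² - 4x + 5
x₀ = -0.14, x₁ = 2.96

Secant formula: x_{n+1} = x_n - f(x_n)(x_n - x_{n-1})/(f(x_n) - f(x_{n-1}))

Iteration 1:
  f(-0.140000) = 5.478856
  f(2.960000) = -15.952064
  x_2 = 2.960000 - (-15.952064)×(2.960000 - (-0.140000))/(-15.952064 - 5.478856)
       = 0.652521
Iteration 2:
  f(2.960000) = -15.952064
  f(0.652521) = 0.964614
  x_3 = 0.652521 - 0.964614×(0.652521 - 2.960000)/(0.964614 - (-15.952064))
       = 0.784097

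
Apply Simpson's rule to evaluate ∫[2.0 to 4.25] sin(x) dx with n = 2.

f(x) = sin(x)
a = 2.0, b = 4.25, n = 2
h = (b - a)/n = 1.125000

Simpson's rule: (h/3)[f(x₀) + 4f(x₁) + 2f(x₂) + ... + f(xₙ)]

x_0 = 2.0000, f(x_0) = 0.909297, coefficient = 1
x_1 = 3.1250, f(x_1) = 0.016592, coefficient = 4
x_2 = 4.2500, f(x_2) = -0.894989, coefficient = 1

I ≈ (1.125000/3) × 0.080676 = 0.030253
Exact value: 0.029941
Error: 0.000313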